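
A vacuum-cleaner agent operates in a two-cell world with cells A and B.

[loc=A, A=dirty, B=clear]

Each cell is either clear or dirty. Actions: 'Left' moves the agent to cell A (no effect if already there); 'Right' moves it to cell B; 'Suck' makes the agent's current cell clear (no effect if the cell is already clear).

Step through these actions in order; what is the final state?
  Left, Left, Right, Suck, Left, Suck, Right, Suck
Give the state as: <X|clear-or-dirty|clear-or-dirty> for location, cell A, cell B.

[1] after Left: <A|dirty|clear>
[2] after Left: <A|dirty|clear>
[3] after Right: <B|dirty|clear>
[4] after Suck: <B|dirty|clear>
[5] after Left: <A|dirty|clear>
[6] after Suck: <A|clear|clear>
[7] after Right: <B|clear|clear>
[8] after Suck: <B|clear|clear>

<B|clear|clear>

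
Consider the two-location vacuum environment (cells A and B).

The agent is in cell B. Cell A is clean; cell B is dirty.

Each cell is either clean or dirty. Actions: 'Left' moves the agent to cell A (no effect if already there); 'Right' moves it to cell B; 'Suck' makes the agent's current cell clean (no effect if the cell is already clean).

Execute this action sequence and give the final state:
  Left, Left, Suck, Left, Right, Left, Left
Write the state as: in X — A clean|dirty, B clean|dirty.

Left (#1): in A — A clean, B dirty
Left (#2): in A — A clean, B dirty
Suck (#3): in A — A clean, B dirty
Left (#4): in A — A clean, B dirty
Right (#5): in B — A clean, B dirty
Left (#6): in A — A clean, B dirty
Left (#7): in A — A clean, B dirty

in A — A clean, B dirty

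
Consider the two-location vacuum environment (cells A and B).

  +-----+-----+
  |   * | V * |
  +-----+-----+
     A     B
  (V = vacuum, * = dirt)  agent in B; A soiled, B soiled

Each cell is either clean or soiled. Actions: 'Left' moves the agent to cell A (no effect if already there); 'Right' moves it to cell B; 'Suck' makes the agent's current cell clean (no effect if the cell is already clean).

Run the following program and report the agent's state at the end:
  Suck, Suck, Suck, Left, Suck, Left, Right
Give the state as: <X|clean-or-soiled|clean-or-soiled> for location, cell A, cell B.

<B|clean|clean>

1. Suck → <B|soiled|clean>
2. Suck → <B|soiled|clean>
3. Suck → <B|soiled|clean>
4. Left → <A|soiled|clean>
5. Suck → <A|clean|clean>
6. Left → <A|clean|clean>
7. Right → <B|clean|clean>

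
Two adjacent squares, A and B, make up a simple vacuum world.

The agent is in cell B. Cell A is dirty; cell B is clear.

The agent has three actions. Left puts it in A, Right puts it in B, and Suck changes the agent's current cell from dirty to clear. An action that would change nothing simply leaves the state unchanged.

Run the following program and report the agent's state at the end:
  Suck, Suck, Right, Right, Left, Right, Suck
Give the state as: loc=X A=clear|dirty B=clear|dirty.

1) do Suck; now loc=B A=dirty B=clear
2) do Suck; now loc=B A=dirty B=clear
3) do Right; now loc=B A=dirty B=clear
4) do Right; now loc=B A=dirty B=clear
5) do Left; now loc=A A=dirty B=clear
6) do Right; now loc=B A=dirty B=clear
7) do Suck; now loc=B A=dirty B=clear

loc=B A=dirty B=clear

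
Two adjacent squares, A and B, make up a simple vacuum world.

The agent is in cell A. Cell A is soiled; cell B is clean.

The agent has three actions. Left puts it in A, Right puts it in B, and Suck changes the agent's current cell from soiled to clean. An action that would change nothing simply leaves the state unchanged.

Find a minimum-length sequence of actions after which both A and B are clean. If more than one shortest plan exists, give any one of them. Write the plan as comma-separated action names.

Suck

Suck (#1): in A — A clean, B clean
min 1: A is soiled, one Suck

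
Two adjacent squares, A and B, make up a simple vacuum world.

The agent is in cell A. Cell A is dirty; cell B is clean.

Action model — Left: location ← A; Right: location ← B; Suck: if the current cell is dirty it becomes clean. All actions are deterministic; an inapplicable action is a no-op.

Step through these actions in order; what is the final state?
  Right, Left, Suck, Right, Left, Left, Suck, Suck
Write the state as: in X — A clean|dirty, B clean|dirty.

in A — A clean, B clean

1. Right → in B — A dirty, B clean
2. Left → in A — A dirty, B clean
3. Suck → in A — A clean, B clean
4. Right → in B — A clean, B clean
5. Left → in A — A clean, B clean
6. Left → in A — A clean, B clean
7. Suck → in A — A clean, B clean
8. Suck → in A — A clean, B clean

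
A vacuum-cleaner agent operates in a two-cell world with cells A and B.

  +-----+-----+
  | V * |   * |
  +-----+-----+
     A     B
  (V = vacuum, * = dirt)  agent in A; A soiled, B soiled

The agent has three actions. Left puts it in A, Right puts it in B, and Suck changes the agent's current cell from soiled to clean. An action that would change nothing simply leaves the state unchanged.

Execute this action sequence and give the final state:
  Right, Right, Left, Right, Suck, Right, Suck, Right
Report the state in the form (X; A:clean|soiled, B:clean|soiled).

(B; A:soiled, B:clean)

t=1 Right ⇒ (B; A:soiled, B:soiled)
t=2 Right ⇒ (B; A:soiled, B:soiled)
t=3 Left ⇒ (A; A:soiled, B:soiled)
t=4 Right ⇒ (B; A:soiled, B:soiled)
t=5 Suck ⇒ (B; A:soiled, B:clean)
t=6 Right ⇒ (B; A:soiled, B:clean)
t=7 Suck ⇒ (B; A:soiled, B:clean)
t=8 Right ⇒ (B; A:soiled, B:clean)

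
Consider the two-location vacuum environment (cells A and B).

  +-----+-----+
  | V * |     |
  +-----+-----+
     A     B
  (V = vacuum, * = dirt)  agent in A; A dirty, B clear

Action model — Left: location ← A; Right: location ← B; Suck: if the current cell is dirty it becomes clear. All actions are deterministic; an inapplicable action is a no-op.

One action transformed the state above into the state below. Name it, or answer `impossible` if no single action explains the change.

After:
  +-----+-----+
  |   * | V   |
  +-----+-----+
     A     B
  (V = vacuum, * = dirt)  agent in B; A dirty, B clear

Right

try  Left: <A|dirty|clear>
try Right: <B|dirty|clear>  ← match
try  Suck: <A|clear|clear>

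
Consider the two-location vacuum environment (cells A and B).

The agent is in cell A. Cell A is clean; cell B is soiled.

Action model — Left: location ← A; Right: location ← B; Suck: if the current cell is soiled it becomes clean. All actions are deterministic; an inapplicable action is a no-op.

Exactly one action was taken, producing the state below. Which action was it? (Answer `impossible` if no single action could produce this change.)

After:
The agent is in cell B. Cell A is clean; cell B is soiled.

try  Left: loc=A A=clean B=soiled
try Right: loc=B A=clean B=soiled  ← match
try  Suck: loc=A A=clean B=soiled

Right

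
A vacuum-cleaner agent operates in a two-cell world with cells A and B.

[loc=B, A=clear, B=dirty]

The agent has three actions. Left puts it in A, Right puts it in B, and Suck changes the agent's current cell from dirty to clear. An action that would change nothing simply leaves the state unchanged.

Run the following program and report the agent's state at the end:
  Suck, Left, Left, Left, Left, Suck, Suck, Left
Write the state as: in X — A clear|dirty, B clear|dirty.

Suck (#1): in B — A clear, B clear
Left (#2): in A — A clear, B clear
Left (#3): in A — A clear, B clear
Left (#4): in A — A clear, B clear
Left (#5): in A — A clear, B clear
Suck (#6): in A — A clear, B clear
Suck (#7): in A — A clear, B clear
Left (#8): in A — A clear, B clear

in A — A clear, B clear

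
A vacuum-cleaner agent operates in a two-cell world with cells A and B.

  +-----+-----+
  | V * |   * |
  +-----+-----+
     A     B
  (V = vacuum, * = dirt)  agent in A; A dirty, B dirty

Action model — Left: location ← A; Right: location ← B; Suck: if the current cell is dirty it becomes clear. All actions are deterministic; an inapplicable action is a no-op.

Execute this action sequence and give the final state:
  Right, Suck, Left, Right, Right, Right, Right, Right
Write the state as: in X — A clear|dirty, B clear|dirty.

in B — A dirty, B clear

1. Right → in B — A dirty, B dirty
2. Suck → in B — A dirty, B clear
3. Left → in A — A dirty, B clear
4. Right → in B — A dirty, B clear
5. Right → in B — A dirty, B clear
6. Right → in B — A dirty, B clear
7. Right → in B — A dirty, B clear
8. Right → in B — A dirty, B clear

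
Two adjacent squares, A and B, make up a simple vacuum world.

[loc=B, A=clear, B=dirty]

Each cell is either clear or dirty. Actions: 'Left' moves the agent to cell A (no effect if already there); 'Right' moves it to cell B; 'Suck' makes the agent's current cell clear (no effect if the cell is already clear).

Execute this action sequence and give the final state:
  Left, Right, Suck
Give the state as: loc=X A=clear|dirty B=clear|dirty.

t=1 Left ⇒ loc=A A=clear B=dirty
t=2 Right ⇒ loc=B A=clear B=dirty
t=3 Suck ⇒ loc=B A=clear B=clear

loc=B A=clear B=clear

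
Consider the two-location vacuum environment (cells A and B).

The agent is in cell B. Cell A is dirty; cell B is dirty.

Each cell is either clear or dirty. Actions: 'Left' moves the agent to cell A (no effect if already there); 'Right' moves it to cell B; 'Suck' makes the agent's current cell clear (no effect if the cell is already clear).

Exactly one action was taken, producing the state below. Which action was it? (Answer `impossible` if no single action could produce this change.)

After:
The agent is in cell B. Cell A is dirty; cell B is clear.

try  Left: loc=A A=dirty B=dirty
try Right: loc=B A=dirty B=dirty
try  Suck: loc=B A=dirty B=clear  ← match

Suck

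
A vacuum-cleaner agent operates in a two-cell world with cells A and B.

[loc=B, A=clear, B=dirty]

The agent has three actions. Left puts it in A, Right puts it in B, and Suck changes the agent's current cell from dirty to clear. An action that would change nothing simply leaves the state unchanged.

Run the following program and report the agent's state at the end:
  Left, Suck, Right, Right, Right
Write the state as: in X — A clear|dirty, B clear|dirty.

Left (#1): in A — A clear, B dirty
Suck (#2): in A — A clear, B dirty
Right (#3): in B — A clear, B dirty
Right (#4): in B — A clear, B dirty
Right (#5): in B — A clear, B dirty

in B — A clear, B dirty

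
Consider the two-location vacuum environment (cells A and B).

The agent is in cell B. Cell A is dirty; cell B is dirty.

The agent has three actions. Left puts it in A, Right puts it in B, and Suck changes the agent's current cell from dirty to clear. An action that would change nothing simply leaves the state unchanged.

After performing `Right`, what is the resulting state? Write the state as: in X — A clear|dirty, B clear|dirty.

in B — A dirty, B dirty

start: in B — A dirty, B dirty
Right (#1): in B — A dirty, B dirty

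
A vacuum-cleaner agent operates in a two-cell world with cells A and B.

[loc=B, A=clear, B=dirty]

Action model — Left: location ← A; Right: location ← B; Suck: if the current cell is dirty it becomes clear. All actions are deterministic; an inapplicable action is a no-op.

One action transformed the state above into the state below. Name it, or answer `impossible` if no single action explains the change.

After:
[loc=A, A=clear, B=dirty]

Left

try  Left: (A; A:clear, B:dirty)  ← match
try Right: (B; A:clear, B:dirty)
try  Suck: (B; A:clear, B:clear)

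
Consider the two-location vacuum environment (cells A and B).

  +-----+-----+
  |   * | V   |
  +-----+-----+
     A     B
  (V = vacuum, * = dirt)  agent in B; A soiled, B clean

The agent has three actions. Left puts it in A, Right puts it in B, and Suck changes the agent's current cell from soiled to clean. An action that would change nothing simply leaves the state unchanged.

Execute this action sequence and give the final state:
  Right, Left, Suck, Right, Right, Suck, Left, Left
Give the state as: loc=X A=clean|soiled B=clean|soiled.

loc=A A=clean B=clean

step 1/8 (Right): loc=B A=soiled B=clean
step 2/8 (Left): loc=A A=soiled B=clean
step 3/8 (Suck): loc=A A=clean B=clean
step 4/8 (Right): loc=B A=clean B=clean
step 5/8 (Right): loc=B A=clean B=clean
step 6/8 (Suck): loc=B A=clean B=clean
step 7/8 (Left): loc=A A=clean B=clean
step 8/8 (Left): loc=A A=clean B=clean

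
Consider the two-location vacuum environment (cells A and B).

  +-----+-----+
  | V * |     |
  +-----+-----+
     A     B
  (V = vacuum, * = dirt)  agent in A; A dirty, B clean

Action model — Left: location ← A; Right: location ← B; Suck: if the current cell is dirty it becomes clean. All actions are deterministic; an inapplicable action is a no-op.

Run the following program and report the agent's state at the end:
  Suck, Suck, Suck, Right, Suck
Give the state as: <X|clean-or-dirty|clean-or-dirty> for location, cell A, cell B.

<B|clean|clean>

t=1 Suck ⇒ <A|clean|clean>
t=2 Suck ⇒ <A|clean|clean>
t=3 Suck ⇒ <A|clean|clean>
t=4 Right ⇒ <B|clean|clean>
t=5 Suck ⇒ <B|clean|clean>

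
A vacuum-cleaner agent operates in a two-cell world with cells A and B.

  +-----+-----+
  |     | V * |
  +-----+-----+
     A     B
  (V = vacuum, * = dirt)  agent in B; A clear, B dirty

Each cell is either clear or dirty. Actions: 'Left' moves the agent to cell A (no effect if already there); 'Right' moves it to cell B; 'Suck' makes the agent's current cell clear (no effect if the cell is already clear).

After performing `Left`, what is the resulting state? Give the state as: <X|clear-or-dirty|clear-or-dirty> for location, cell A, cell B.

start: <B|clear|dirty>
1) do Left; now <A|clear|dirty>

<A|clear|dirty>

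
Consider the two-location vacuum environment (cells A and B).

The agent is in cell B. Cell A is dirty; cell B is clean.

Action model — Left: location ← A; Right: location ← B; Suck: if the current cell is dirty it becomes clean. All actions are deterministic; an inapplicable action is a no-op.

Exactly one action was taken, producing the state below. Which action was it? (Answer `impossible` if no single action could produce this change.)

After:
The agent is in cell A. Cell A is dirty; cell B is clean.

Left

try  Left: (A; A:dirty, B:clean)  ← match
try Right: (B; A:dirty, B:clean)
try  Suck: (B; A:dirty, B:clean)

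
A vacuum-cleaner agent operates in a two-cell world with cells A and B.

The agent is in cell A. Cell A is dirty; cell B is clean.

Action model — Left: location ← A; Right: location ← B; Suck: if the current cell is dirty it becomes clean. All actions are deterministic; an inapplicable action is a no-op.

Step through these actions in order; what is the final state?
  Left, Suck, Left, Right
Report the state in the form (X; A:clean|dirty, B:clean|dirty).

(B; A:clean, B:clean)

1) do Left; now (A; A:dirty, B:clean)
2) do Suck; now (A; A:clean, B:clean)
3) do Left; now (A; A:clean, B:clean)
4) do Right; now (B; A:clean, B:clean)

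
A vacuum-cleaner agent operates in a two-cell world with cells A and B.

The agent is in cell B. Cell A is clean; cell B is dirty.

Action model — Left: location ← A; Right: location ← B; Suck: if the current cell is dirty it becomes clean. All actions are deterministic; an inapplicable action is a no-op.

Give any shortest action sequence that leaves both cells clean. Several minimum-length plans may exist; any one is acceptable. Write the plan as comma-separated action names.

Suck

t=1 Suck ⇒ loc=B A=clean B=clean
min 1: B is dirty, one Suck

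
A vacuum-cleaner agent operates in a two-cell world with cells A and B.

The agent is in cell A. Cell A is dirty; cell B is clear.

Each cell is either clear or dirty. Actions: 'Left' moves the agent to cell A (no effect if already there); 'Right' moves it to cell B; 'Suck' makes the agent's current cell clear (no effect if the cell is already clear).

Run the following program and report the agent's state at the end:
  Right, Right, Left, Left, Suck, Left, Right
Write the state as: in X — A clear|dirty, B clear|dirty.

in B — A clear, B clear

t=1 Right ⇒ in B — A dirty, B clear
t=2 Right ⇒ in B — A dirty, B clear
t=3 Left ⇒ in A — A dirty, B clear
t=4 Left ⇒ in A — A dirty, B clear
t=5 Suck ⇒ in A — A clear, B clear
t=6 Left ⇒ in A — A clear, B clear
t=7 Right ⇒ in B — A clear, B clear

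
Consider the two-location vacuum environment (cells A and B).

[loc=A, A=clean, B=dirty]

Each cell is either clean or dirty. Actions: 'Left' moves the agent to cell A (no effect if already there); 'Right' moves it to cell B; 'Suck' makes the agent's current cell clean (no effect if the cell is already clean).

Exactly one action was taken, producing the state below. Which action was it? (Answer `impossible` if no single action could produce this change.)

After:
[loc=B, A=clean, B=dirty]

Right

try  Left: loc=A A=clean B=dirty
try Right: loc=B A=clean B=dirty  ← match
try  Suck: loc=A A=clean B=dirty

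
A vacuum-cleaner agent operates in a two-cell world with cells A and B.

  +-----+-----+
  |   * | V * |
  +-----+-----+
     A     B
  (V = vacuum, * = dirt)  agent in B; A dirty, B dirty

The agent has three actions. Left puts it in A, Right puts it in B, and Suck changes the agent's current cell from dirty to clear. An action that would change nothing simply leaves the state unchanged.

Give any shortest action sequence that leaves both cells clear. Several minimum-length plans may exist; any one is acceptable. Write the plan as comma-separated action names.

Suck, Left, Suck

Suck (#1): (B; A:dirty, B:clear)
Left (#2): (A; A:dirty, B:clear)
Suck (#3): (A; A:clear, B:clear)
min 3: Suck B + move + Suck A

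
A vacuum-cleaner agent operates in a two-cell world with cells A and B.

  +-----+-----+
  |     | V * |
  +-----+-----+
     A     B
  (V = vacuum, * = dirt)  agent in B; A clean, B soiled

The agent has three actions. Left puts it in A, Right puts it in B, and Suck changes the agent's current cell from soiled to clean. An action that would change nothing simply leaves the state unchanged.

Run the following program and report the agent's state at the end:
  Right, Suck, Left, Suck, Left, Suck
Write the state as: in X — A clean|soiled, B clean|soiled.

in A — A clean, B clean

1) do Right; now in B — A clean, B soiled
2) do Suck; now in B — A clean, B clean
3) do Left; now in A — A clean, B clean
4) do Suck; now in A — A clean, B clean
5) do Left; now in A — A clean, B clean
6) do Suck; now in A — A clean, B clean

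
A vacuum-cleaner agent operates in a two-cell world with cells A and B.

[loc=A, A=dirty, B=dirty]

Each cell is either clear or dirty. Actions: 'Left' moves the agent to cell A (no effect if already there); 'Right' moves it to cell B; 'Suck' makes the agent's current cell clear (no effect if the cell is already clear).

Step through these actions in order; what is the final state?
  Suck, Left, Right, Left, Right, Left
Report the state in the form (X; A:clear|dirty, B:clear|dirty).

(A; A:clear, B:dirty)

Suck (#1): (A; A:clear, B:dirty)
Left (#2): (A; A:clear, B:dirty)
Right (#3): (B; A:clear, B:dirty)
Left (#4): (A; A:clear, B:dirty)
Right (#5): (B; A:clear, B:dirty)
Left (#6): (A; A:clear, B:dirty)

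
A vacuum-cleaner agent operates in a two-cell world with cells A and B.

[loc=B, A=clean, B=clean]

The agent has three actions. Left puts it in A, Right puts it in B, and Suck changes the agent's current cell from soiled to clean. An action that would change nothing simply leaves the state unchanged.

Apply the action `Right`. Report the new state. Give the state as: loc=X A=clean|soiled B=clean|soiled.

loc=B A=clean B=clean

start: loc=B A=clean B=clean
1) do Right; now loc=B A=clean B=clean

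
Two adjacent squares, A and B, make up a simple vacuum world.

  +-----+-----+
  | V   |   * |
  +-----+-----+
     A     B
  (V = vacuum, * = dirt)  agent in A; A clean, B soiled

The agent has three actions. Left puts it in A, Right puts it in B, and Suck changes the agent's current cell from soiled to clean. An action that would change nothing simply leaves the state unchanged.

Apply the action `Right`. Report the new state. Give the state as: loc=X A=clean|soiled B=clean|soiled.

loc=B A=clean B=soiled

start: loc=A A=clean B=soiled
[1] after Right: loc=B A=clean B=soiled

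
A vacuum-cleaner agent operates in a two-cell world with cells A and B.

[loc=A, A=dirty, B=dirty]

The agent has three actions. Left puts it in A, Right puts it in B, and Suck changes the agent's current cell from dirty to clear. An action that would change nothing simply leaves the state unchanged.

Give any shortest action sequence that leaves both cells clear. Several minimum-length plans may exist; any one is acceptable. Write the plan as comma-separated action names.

Suck, Right, Suck

1. Suck → in A — A clear, B dirty
2. Right → in B — A clear, B dirty
3. Suck → in B — A clear, B clear
min 3: Suck A + move + Suck B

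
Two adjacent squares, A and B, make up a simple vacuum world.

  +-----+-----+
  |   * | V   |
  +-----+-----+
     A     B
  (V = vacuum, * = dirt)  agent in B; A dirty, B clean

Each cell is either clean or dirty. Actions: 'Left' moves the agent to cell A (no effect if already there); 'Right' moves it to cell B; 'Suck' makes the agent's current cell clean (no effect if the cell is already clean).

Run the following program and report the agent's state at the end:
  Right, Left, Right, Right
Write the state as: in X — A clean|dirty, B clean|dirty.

in B — A dirty, B clean

step 1/4 (Right): in B — A dirty, B clean
step 2/4 (Left): in A — A dirty, B clean
step 3/4 (Right): in B — A dirty, B clean
step 4/4 (Right): in B — A dirty, B clean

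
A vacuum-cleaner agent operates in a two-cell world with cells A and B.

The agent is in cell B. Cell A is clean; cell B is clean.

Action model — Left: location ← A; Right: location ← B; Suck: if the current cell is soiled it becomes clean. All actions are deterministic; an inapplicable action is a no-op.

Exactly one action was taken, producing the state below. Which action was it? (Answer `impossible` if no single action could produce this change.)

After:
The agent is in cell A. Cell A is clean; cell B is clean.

try  Left: <A|clean|clean>  ← match
try Right: <B|clean|clean>
try  Suck: <B|clean|clean>

Left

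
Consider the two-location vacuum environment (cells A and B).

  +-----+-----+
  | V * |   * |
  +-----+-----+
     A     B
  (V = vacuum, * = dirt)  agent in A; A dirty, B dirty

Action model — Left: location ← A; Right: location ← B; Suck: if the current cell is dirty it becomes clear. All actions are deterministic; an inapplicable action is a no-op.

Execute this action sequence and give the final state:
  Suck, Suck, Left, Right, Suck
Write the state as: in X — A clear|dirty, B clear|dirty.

in B — A clear, B clear

Suck (#1): in A — A clear, B dirty
Suck (#2): in A — A clear, B dirty
Left (#3): in A — A clear, B dirty
Right (#4): in B — A clear, B dirty
Suck (#5): in B — A clear, B clear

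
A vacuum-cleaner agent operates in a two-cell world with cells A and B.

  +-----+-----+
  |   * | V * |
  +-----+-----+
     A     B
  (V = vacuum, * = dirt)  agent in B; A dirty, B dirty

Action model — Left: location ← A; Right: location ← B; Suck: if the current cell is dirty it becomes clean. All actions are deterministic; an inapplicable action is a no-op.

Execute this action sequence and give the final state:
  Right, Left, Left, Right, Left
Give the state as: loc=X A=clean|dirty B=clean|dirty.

step 1/5 (Right): loc=B A=dirty B=dirty
step 2/5 (Left): loc=A A=dirty B=dirty
step 3/5 (Left): loc=A A=dirty B=dirty
step 4/5 (Right): loc=B A=dirty B=dirty
step 5/5 (Left): loc=A A=dirty B=dirty

loc=A A=dirty B=dirty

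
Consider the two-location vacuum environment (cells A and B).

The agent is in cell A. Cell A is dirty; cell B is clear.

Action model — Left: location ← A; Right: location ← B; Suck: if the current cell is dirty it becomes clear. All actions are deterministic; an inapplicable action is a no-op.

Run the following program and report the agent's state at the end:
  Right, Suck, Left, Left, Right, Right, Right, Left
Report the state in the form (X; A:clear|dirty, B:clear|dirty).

(A; A:dirty, B:clear)

1. Right → (B; A:dirty, B:clear)
2. Suck → (B; A:dirty, B:clear)
3. Left → (A; A:dirty, B:clear)
4. Left → (A; A:dirty, B:clear)
5. Right → (B; A:dirty, B:clear)
6. Right → (B; A:dirty, B:clear)
7. Right → (B; A:dirty, B:clear)
8. Left → (A; A:dirty, B:clear)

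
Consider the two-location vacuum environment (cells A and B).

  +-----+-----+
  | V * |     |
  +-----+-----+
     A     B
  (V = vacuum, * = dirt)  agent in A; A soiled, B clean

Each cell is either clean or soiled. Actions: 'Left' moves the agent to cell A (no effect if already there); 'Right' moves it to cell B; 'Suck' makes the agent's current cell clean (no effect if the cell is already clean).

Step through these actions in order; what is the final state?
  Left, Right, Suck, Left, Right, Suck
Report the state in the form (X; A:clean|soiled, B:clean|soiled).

1. Left → (A; A:soiled, B:clean)
2. Right → (B; A:soiled, B:clean)
3. Suck → (B; A:soiled, B:clean)
4. Left → (A; A:soiled, B:clean)
5. Right → (B; A:soiled, B:clean)
6. Suck → (B; A:soiled, B:clean)

(B; A:soiled, B:clean)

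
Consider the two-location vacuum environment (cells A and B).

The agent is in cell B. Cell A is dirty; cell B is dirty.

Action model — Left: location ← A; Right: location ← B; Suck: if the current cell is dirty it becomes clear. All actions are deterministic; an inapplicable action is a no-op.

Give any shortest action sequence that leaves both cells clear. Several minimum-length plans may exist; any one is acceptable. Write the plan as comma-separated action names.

Suck, Left, Suck

1) do Suck; now loc=B A=dirty B=clear
2) do Left; now loc=A A=dirty B=clear
3) do Suck; now loc=A A=clear B=clear
min 3: Suck B + move + Suck A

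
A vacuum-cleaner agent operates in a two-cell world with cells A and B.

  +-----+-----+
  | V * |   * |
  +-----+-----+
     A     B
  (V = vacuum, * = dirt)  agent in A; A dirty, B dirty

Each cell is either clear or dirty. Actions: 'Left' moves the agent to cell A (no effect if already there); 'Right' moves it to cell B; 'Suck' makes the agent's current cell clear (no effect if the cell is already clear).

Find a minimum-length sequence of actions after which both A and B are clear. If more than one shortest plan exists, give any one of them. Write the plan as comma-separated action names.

Suck, Right, Suck

step 1/3 (Suck): (A; A:clear, B:dirty)
step 2/3 (Right): (B; A:clear, B:dirty)
step 3/3 (Suck): (B; A:clear, B:clear)
min 3: Suck A + move + Suck B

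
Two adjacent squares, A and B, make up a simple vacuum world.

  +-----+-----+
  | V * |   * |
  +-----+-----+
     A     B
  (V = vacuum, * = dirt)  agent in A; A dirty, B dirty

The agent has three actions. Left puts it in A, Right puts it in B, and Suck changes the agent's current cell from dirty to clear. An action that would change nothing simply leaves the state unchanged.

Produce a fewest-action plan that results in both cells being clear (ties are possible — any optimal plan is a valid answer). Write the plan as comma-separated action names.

[1] after Suck: <A|clear|dirty>
[2] after Right: <B|clear|dirty>
[3] after Suck: <B|clear|clear>
min 3: Suck A + move + Suck B

Suck, Right, Suck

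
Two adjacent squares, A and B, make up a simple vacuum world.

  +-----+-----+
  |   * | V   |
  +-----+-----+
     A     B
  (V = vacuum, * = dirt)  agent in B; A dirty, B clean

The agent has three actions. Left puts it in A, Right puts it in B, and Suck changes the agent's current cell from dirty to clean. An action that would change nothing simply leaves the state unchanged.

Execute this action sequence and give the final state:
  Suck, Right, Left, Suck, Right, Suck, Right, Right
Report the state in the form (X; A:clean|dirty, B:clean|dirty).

1. Suck → (B; A:dirty, B:clean)
2. Right → (B; A:dirty, B:clean)
3. Left → (A; A:dirty, B:clean)
4. Suck → (A; A:clean, B:clean)
5. Right → (B; A:clean, B:clean)
6. Suck → (B; A:clean, B:clean)
7. Right → (B; A:clean, B:clean)
8. Right → (B; A:clean, B:clean)

(B; A:clean, B:clean)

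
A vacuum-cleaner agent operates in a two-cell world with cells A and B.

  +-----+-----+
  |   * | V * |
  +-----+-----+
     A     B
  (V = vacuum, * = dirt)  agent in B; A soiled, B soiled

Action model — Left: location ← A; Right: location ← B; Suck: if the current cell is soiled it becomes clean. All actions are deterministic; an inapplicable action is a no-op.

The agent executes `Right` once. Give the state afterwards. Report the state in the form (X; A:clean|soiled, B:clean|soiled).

start: (B; A:soiled, B:soiled)
t=1 Right ⇒ (B; A:soiled, B:soiled)

(B; A:soiled, B:soiled)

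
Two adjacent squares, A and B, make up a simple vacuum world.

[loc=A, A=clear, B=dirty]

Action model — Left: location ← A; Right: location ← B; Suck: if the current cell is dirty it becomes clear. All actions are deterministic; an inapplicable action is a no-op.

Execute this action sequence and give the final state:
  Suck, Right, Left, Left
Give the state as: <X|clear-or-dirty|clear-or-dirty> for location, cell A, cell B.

<A|clear|dirty>

1. Suck → <A|clear|dirty>
2. Right → <B|clear|dirty>
3. Left → <A|clear|dirty>
4. Left → <A|clear|dirty>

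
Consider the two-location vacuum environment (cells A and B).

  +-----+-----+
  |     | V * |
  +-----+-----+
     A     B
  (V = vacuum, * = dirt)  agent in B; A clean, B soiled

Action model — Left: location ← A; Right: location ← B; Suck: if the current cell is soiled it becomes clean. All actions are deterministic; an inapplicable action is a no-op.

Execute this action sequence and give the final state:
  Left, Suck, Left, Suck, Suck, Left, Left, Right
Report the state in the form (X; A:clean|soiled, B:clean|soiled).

Left (#1): (A; A:clean, B:soiled)
Suck (#2): (A; A:clean, B:soiled)
Left (#3): (A; A:clean, B:soiled)
Suck (#4): (A; A:clean, B:soiled)
Suck (#5): (A; A:clean, B:soiled)
Left (#6): (A; A:clean, B:soiled)
Left (#7): (A; A:clean, B:soiled)
Right (#8): (B; A:clean, B:soiled)

(B; A:clean, B:soiled)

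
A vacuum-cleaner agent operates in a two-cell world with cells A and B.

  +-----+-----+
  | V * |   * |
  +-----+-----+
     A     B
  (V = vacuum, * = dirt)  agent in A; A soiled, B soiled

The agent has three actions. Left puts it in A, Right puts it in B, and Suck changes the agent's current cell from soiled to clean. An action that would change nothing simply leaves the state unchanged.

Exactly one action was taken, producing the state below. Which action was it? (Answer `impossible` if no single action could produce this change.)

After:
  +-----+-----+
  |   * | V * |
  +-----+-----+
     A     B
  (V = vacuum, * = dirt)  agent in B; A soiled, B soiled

try  Left: (A; A:soiled, B:soiled)
try Right: (B; A:soiled, B:soiled)  ← match
try  Suck: (A; A:clean, B:soiled)

Right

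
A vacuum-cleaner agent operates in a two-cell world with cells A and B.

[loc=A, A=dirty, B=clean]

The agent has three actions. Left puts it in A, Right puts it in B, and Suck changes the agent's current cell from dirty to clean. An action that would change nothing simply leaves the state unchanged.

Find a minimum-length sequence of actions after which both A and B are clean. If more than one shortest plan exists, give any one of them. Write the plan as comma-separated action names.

Suck

1) do Suck; now <A|clean|clean>
min 1: A is dirty, one Suck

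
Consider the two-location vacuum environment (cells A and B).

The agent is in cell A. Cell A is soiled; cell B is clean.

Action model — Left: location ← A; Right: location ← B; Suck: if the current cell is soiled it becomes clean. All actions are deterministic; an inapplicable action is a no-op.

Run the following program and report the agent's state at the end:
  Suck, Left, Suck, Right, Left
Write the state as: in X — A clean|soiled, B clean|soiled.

in A — A clean, B clean

[1] after Suck: in A — A clean, B clean
[2] after Left: in A — A clean, B clean
[3] after Suck: in A — A clean, B clean
[4] after Right: in B — A clean, B clean
[5] after Left: in A — A clean, B clean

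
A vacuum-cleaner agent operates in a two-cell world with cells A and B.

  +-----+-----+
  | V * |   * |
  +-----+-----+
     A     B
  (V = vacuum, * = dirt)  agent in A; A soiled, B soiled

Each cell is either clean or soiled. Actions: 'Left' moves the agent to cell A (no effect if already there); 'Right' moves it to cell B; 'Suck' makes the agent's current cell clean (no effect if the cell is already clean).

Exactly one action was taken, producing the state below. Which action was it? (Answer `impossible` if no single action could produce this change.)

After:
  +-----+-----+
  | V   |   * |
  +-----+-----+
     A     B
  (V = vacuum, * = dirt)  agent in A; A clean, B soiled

Suck

try  Left: <A|soiled|soiled>
try Right: <B|soiled|soiled>
try  Suck: <A|clean|soiled>  ← match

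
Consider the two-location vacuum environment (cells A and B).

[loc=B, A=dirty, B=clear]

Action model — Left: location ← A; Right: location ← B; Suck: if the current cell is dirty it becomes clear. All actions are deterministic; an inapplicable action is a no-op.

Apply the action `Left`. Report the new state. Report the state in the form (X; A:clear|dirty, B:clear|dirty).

start: (B; A:dirty, B:clear)
step 1/1 (Left): (A; A:dirty, B:clear)

(A; A:dirty, B:clear)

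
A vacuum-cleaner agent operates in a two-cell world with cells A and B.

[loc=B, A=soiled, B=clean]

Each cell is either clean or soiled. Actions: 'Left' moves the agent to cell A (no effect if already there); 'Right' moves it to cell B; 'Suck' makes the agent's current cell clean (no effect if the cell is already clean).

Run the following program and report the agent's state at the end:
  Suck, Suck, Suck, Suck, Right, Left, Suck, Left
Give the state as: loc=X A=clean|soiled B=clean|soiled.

loc=A A=clean B=clean

1) do Suck; now loc=B A=soiled B=clean
2) do Suck; now loc=B A=soiled B=clean
3) do Suck; now loc=B A=soiled B=clean
4) do Suck; now loc=B A=soiled B=clean
5) do Right; now loc=B A=soiled B=clean
6) do Left; now loc=A A=soiled B=clean
7) do Suck; now loc=A A=clean B=clean
8) do Left; now loc=A A=clean B=clean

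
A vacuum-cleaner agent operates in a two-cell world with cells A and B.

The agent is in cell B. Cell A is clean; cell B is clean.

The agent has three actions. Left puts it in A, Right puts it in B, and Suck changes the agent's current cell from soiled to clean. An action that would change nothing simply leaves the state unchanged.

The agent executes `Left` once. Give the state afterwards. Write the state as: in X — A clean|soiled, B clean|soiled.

in A — A clean, B clean

start: in B — A clean, B clean
1) do Left; now in A — A clean, B clean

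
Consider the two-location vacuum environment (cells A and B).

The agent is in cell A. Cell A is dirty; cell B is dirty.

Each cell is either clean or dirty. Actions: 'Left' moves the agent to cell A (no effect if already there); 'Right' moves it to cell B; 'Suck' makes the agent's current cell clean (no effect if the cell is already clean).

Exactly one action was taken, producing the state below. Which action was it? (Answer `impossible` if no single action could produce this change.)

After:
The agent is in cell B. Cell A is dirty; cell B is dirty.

try  Left: <A|dirty|dirty>
try Right: <B|dirty|dirty>  ← match
try  Suck: <A|clean|dirty>

Right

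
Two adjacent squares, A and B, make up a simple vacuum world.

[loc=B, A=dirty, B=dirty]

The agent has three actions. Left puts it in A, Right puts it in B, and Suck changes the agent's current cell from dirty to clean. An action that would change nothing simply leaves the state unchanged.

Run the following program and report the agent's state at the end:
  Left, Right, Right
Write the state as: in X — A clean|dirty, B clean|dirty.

in B — A dirty, B dirty

1) do Left; now in A — A dirty, B dirty
2) do Right; now in B — A dirty, B dirty
3) do Right; now in B — A dirty, B dirty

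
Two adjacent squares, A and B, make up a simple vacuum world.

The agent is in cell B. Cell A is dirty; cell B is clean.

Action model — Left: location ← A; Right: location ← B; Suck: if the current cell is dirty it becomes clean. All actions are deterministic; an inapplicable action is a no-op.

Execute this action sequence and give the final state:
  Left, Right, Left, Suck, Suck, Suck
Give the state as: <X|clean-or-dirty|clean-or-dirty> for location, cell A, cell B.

Left (#1): <A|dirty|clean>
Right (#2): <B|dirty|clean>
Left (#3): <A|dirty|clean>
Suck (#4): <A|clean|clean>
Suck (#5): <A|clean|clean>
Suck (#6): <A|clean|clean>

<A|clean|clean>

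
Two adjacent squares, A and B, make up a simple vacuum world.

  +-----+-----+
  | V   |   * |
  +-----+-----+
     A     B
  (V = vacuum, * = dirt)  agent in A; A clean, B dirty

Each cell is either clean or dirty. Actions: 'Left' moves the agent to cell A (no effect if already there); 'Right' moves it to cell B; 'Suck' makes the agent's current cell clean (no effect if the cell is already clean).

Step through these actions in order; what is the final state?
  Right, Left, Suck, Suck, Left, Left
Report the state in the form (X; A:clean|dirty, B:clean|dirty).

(A; A:clean, B:dirty)

1. Right → (B; A:clean, B:dirty)
2. Left → (A; A:clean, B:dirty)
3. Suck → (A; A:clean, B:dirty)
4. Suck → (A; A:clean, B:dirty)
5. Left → (A; A:clean, B:dirty)
6. Left → (A; A:clean, B:dirty)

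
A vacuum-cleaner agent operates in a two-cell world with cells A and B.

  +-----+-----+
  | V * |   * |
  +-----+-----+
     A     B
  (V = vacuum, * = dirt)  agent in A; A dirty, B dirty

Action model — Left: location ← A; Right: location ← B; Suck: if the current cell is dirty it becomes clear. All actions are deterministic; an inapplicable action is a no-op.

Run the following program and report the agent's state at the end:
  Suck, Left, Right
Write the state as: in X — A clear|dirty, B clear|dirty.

1) do Suck; now in A — A clear, B dirty
2) do Left; now in A — A clear, B dirty
3) do Right; now in B — A clear, B dirty

in B — A clear, B dirty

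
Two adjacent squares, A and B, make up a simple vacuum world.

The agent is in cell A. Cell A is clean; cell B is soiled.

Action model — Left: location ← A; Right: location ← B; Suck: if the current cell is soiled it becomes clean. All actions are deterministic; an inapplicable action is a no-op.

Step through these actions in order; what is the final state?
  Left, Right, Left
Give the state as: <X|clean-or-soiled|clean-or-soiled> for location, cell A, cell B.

<A|clean|soiled>

1) do Left; now <A|clean|soiled>
2) do Right; now <B|clean|soiled>
3) do Left; now <A|clean|soiled>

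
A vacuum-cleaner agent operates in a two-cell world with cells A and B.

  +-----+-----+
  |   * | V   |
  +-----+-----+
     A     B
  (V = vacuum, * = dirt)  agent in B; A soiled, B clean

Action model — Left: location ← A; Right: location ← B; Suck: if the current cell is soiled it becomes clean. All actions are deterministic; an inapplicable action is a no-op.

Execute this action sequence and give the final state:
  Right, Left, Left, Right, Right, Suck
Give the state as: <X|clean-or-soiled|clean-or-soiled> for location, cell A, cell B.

step 1/6 (Right): <B|soiled|clean>
step 2/6 (Left): <A|soiled|clean>
step 3/6 (Left): <A|soiled|clean>
step 4/6 (Right): <B|soiled|clean>
step 5/6 (Right): <B|soiled|clean>
step 6/6 (Suck): <B|soiled|clean>

<B|soiled|clean>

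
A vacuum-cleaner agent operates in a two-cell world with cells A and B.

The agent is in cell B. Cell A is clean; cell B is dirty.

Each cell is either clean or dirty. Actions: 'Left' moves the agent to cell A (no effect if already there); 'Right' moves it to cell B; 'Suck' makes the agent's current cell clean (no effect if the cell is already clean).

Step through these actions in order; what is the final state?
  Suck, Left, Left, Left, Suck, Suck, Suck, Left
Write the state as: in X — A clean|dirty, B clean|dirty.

[1] after Suck: in B — A clean, B clean
[2] after Left: in A — A clean, B clean
[3] after Left: in A — A clean, B clean
[4] after Left: in A — A clean, B clean
[5] after Suck: in A — A clean, B clean
[6] after Suck: in A — A clean, B clean
[7] after Suck: in A — A clean, B clean
[8] after Left: in A — A clean, B clean

in A — A clean, B clean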